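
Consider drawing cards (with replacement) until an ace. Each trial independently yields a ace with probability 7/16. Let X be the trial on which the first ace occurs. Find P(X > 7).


P(X > 7) = P(first 7 trials all fail) = (1-p)^7 = (9/16)^7 = 4782969/268435456

4782969/268435456


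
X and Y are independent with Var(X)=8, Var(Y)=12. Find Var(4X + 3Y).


Independence => Cov(X,Y)=0
Var(4X + 3Y) = 4^2*Var(X) + 3^2*Var(Y)
= 16*8 + 9*12 = 236

236


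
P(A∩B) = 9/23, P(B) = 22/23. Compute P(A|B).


P(A|B) = P(A∩B)/P(B) = (9/23)/(22/23) = 9/22

9/22


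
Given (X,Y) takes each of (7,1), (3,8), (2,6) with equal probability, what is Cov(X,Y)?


E[X]=4, E[Y]=5, E[XY]=43/3
Cov(X,Y) = E[XY] - E[X]E[Y] = 43/3 - 4*5 = -17/3

-17/3


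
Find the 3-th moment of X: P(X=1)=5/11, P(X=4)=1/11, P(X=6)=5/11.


E[X^3] = sum(x^3 * P(x))
= 1*5/11 + 64*1/11 + 216*5/11
= 1149/11

1149/11


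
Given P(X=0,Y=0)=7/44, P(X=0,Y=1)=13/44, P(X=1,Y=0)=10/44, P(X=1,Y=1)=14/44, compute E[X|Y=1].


P(Y=1) = 27/44
E[X|Y=1] = (0*13 + 1*14)/27 = 14/27

14/27


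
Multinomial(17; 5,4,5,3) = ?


17! = 355687428096000
Denominator: 5!=120 * 4!=24 * 5!=120 * 3!=6
Coefficient = 355687428096000 / 2073600 = 171531360

171531360


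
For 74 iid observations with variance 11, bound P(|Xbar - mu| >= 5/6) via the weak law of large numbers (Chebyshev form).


Var(Xbar) = Var(X)/n = 11/74
Chebyshev: P(|Xbar-mu| >= 5/6) <= Var(Xbar)/(5/6)^2 = (11/74)/(25/36) = 198/925

198/925


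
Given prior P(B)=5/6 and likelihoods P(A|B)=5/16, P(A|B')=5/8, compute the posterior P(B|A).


P(A) = P(A|B)P(B) + P(A|B')P(B') = 5/16*5/6 + 5/8*1/6 = 35/96
P(B|A) = P(A|B)P(B)/P(A) = (25/96)/(35/96) = 5/7

5/7


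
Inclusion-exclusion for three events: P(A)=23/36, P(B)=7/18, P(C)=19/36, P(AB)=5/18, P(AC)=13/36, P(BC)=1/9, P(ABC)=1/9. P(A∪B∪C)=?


P(A∪B∪C) = P(A)+P(B)+P(C) - P(AB)-P(AC)-P(BC) + P(ABC)
= 23/36+7/18+19/36 - 5/18-13/36-1/9 + 1/9
= 11/12

11/12


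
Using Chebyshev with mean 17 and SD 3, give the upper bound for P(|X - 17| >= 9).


k = 9/3 = 3
Chebyshev: P(|X-mu| >= k*sigma) <= 1/k^2 = 1/3^2 = 1/9

1/9


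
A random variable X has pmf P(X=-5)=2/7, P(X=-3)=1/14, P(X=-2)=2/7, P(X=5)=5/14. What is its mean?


E[X] = sum(x * P(x))
= -5*2/7 - 3*1/14 - 2*2/7 + 5*5/14
= -3/7

-3/7


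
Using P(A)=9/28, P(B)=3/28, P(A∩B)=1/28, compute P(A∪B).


P(A∪B) = P(A) + P(B) - P(A∩B)
= 9/28 + 3/28 - 1/28 = 11/28

11/28


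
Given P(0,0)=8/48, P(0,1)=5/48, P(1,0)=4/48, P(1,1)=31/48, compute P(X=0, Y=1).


Read from table: P(X=0, Y=1) = 5/48

5/48


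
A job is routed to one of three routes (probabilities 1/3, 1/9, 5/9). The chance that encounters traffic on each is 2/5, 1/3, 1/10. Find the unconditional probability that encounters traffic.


P(A) = P(A|B1)P(B1) + P(A|B2)P(B2) + P(A|B3)P(B3)
= 2/5*1/3 + 1/3*1/9 + 1/10*5/9
= 2/15 + 1/27 + 1/18 = 61/270

61/270


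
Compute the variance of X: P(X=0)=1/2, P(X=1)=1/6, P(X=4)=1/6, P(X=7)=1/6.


E[X] = 2, E[X^2] = 11
Var(X) = E[X^2] - (E[X])^2 = 11 - (2)^2 = 7

7


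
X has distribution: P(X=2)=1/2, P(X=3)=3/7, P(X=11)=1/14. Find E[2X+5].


E[2X+5] = sum(g(x)*P(x))
= 9*1/2 + 11*3/7 + 27*1/14
= 78/7

78/7


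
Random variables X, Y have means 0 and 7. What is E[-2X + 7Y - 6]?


E[-2X + 7Y - 6] = -2*E[X] + 7*E[Y] - 6
= (-2)*(0) + (7)*(7) + (-6)
= 0 + 49 - 6 = 43

43


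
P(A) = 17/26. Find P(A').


P(A') = 1 - P(A) = 1 - 17/26 = 9/26

9/26


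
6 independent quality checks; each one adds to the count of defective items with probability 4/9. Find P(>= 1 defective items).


P(at least one) = 1 - P(none)
P(none) = (1 - 4/9)^6 = (5/9)^6 = 15625/531441
P(at least one) = 1 - 15625/531441 = 515816/531441

515816/531441


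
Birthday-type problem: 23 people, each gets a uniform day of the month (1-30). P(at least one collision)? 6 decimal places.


P(all different) = prod((30-i)/30 for i=0..22) = 0.000006
P(at least one match) = 1 - 0.000006 = 0.999994

0.999994


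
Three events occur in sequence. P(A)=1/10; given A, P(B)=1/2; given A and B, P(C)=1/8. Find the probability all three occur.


P(A∩B∩C) = P(A) * P(B|A) * P(C|A∩B)
= 1/10 * 1/2 * 1/8
= 1/20 * 1/8 = 1/160

1/160


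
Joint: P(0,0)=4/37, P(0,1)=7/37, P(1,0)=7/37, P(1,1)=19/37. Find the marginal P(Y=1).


P(Y=1) = P(0,1)+P(1,1) = 7/37 + 19/37 = 26/37

26/37


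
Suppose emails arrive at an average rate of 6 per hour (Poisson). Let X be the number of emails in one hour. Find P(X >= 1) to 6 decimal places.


P(X>=1) = 1 - P(X<=0) = 1 - (e^(-6)*6^0/0!)
≈ 1 - 0.0024787522 = 0.9975212478
≈ 0.997521

0.997521


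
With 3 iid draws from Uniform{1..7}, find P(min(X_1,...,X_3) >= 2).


P(min >= 2) = P(all X_i >= 2) = (P(X_1 >= 2))^3
= (6/7)^3 = 216/343

216/343


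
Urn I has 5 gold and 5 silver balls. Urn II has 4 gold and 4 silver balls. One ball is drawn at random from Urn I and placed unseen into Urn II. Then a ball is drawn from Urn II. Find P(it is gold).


P(transfer gold) = 5/10 = 1/2; P(transfer silver) = 1/2
If gold transferred: Urn II has 5 gold of 9, so P(gold|gold moved) = 5/9
If silver transferred: Urn II has 4 gold of 9, so P(gold|silver moved) = 4/9
By total probability: P(gold) = 1/2*5/9 + 1/2*4/9 = 1/2

1/2


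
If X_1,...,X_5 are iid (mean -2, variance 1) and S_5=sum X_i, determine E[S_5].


E[S_n] = n*E[X_1] = 5*-2 = -10

-10


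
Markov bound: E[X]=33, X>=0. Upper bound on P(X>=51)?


Markov: P(X >= a) <= E[X]/a
P(X >= 51) <= 33/51 = 11/17

11/17


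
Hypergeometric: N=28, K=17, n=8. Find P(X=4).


P(X=4) = C(17,4)*C(11,4) / C(28,8)
= 2380*330 / 3108105
= 785400/3108105 = 680/2691

680/2691


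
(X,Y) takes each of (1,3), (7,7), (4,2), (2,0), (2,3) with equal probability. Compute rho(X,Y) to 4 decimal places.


Cov(X,Y) = 3.6000, Var(X) = 4.5600, Var(Y) = 5.2000
rho = Cov/(sqrt(VarX)*sqrt(VarY)) = 0.7393

0.7393


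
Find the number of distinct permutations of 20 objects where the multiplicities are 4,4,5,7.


20! = 2432902008176640000
Denominator: 4!=24 * 4!=24 * 5!=120 * 7!=5040
Coefficient = 2432902008176640000 / 348364800 = 6983776800

6983776800


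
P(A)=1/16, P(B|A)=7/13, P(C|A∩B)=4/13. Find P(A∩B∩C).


P(A∩B∩C) = P(A) * P(B|A) * P(C|A∩B)
= 1/16 * 7/13 * 4/13
= 7/208 * 4/13 = 7/676

7/676


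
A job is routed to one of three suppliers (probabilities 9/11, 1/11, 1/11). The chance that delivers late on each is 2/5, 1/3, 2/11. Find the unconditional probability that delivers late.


P(A) = P(A|B1)P(B1) + P(A|B2)P(B2) + P(A|B3)P(B3)
= 2/5*9/11 + 1/3*1/11 + 2/11*1/11
= 18/55 + 1/33 + 2/121 = 679/1815

679/1815


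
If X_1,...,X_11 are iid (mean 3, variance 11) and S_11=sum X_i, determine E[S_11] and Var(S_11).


E[S_n] = n*mu = 11*3 = 33
Var(S_n) = n*sigma^2 = 11*11 = 121

E[S_11]=33, Var(S_11)=121


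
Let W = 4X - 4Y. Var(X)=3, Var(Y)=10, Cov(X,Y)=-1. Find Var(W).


Var(4X - 4Y) = 4^2*Var(X) + (-4)^2*Var(Y) + 2*4*(-4)*Cov(X,Y)
= 16*3 + 16*10 - 32*(-1)
= 48 + 160 + 32 = 240

240


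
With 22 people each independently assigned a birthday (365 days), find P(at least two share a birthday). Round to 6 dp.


P(all different) = prod((365-i)/365 for i=0..21) = 0.524305
P(at least one match) = 1 - 0.524305 = 0.475695

0.475695


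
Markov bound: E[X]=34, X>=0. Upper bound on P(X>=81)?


Markov: P(X >= a) <= E[X]/a
P(X >= 81) <= 34/81

34/81


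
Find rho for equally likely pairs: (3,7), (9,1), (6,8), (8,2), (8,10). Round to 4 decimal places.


Cov(X,Y) = -3.2800, Var(X) = 4.5600, Var(Y) = 12.2400
rho = Cov/(sqrt(VarX)*sqrt(VarY)) = -0.4390

-0.4390


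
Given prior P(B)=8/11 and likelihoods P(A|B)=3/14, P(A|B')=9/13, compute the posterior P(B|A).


P(A) = P(A|B)P(B) + P(A|B')P(B') = 3/14*8/11 + 9/13*3/11 = 345/1001
P(B|A) = P(A|B)P(B)/P(A) = (12/77)/(345/1001) = 52/115

52/115


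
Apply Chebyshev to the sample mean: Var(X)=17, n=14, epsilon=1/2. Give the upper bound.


Var(Xbar) = Var(X)/n = 17/14
Chebyshev: P(|Xbar-mu| >= 1/2) <= Var(Xbar)/(1/2)^2 = (17/14)/(1/4) = 34/7
Bound exceeds 1, so trivial bound: 1

1


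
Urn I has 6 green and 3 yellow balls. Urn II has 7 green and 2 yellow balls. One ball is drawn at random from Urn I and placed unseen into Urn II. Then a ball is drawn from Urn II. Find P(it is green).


P(transfer green) = 6/9 = 2/3; P(transfer yellow) = 1/3
If green transferred: Urn II has 8 green of 10, so P(green|green moved) = 4/5
If yellow transferred: Urn II has 7 green of 10, so P(green|yellow moved) = 7/10
By total probability: P(green) = 2/3*4/5 + 1/3*7/10 = 23/30

23/30


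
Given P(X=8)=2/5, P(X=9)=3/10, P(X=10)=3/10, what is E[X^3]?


E[X^3] = sum(g(x)*P(x))
= 512*2/5 + 729*3/10 + 1000*3/10
= 1447/2

1447/2


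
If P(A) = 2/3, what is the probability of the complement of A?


P(A') = 1 - P(A) = 1 - 2/3 = 1/3

1/3


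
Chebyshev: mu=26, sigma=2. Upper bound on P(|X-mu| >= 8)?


k = 8/2 = 4
Chebyshev: P(|X-mu| >= k*sigma) <= 1/k^2 = 1/4^2 = 1/16

1/16


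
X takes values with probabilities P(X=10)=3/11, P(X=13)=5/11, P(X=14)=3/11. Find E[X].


E[X] = sum(x * P(x))
= 10*3/11 + 13*5/11 + 14*3/11
= 137/11

137/11


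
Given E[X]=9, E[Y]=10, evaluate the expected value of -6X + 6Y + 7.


E[-6X + 6Y + 7] = -6*E[X] + 6*E[Y] + 7
= (-6)*(9) + (6)*(10) + (7)
= -54 + 60 + 7 = 13

13


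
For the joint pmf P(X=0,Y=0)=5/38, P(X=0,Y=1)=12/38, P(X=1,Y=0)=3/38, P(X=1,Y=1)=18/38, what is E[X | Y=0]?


P(Y=0) = 8/38
E[X|Y=0] = (0*5 + 1*3)/8 = 3/8

3/8


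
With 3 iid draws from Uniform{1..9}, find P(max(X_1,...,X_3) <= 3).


P(max <= 3) = P(all X_i <= 3) = (P(X_1 <= 3))^3
= (3/9)^3 = (1/3)^3 = 1/27

1/27


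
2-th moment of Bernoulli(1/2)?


For Bernoulli: X in {0,1}
E[X^2] = 0^2*(1-1/2) + 1^2*1/2 = 1/2

1/2


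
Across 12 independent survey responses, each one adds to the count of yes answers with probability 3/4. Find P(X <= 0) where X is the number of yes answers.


P(X<=0) = P(X=0)
= 1/16777216
= 1/16777216

1/16777216


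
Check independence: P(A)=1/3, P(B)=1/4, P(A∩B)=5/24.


P(A)*P(B) = 1/3*1/4 = 1/12
P(A∩B) = 5/24 != 1/12, so not independent

No, A and B are not independent


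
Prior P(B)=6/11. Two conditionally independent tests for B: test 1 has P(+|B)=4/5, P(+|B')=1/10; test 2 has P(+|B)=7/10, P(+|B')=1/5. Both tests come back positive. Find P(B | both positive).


After test 1: P(+) = 4/5*6/11 + 1/10*5/11 = 53/110
P(B|+) = (24/55)/(53/110) = 48/53
After test 2 (use post1 as new prior): P(+) = 7/10*48/53 + 1/5*5/53 = 173/265
P(B|+,+) = (168/265)/(173/265) = 168/173

168/173


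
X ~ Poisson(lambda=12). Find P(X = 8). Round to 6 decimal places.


P(X=8) = e^(-12) * 12^8 / 8!
≈ 0.000006144212353 * 429981696 / 40320
≈ 0.065523

0.065523


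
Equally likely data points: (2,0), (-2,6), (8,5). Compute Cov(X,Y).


E[X]=8/3, E[Y]=11/3, E[XY]=28/3
Cov(X,Y) = E[XY] - E[X]E[Y] = 28/3 - 8/3*11/3 = -4/9

-4/9


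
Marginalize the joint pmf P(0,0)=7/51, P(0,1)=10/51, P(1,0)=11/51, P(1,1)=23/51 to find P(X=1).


P(X=1) = P(1,0)+P(1,1) = 11/51 + 23/51 = 34/51 = 2/3

2/3


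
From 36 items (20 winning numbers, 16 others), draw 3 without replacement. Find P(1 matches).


P(X=1) = C(20,1)*C(16,2) / C(36,3)
= 20*120 / 7140
= 2400/7140 = 40/119

40/119


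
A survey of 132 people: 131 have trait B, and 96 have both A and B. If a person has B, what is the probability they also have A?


P(A|B) = P(A∩B)/P(B) = (96/132)/(131/132) = 96/131

96/131


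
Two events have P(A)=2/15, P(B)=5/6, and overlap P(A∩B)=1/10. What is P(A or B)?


P(A∪B) = P(A) + P(B) - P(A∩B)
= 2/15 + 5/6 - 1/10 = 13/15

13/15


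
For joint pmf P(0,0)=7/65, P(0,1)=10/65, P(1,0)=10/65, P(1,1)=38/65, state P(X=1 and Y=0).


Read from table: P(X=1, Y=0) = 10/65 = 2/13

2/13


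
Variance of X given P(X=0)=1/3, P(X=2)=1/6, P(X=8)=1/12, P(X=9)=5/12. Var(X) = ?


E[X] = 19/4, E[X^2] = 159/4
Var(X) = E[X^2] - (E[X])^2 = 159/4 - (19/4)^2 = 275/16

275/16


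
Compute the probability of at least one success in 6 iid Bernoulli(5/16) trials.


P(at least one) = 1 - P(none)
P(none) = (1 - 5/16)^6 = (11/16)^6 = 1771561/16777216
P(at least one) = 1 - 1771561/16777216 = 15005655/16777216

15005655/16777216


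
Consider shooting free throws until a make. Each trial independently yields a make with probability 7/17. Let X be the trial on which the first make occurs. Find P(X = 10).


P(X=10) = (1-p)^9 * p = (10/17)^9 * 7/17
= 1000000000/118587876497 * 7/17 = 7000000000/2015993900449

7000000000/2015993900449


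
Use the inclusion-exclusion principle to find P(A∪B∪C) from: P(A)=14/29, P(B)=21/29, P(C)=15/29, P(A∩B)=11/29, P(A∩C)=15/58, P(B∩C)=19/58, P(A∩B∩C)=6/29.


P(A∪B∪C) = P(A)+P(B)+P(C) - P(AB)-P(AC)-P(BC) + P(ABC)
= 14/29+21/29+15/29 - 11/29-15/58-19/58 + 6/29
= 28/29

28/29


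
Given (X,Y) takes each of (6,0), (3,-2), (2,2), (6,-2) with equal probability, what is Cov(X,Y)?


E[X]=17/4, E[Y]=-1/2, E[XY]=-7/2
Cov(X,Y) = E[XY] - E[X]E[Y] = -7/2 - 17/4*-1/2 = -11/8

-11/8


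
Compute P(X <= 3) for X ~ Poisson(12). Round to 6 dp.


P(X<=3) = e^(-12)*12^0/0! + e^(-12)*12^1/1! + e^(-12)*12^2/2! + e^(-12)*12^3/3!
≈ 0.0000061442 + 0.0000737305 + 0.0004423833 + 0.0017695332
= 0.0022917912
≈ 0.002292

0.002292


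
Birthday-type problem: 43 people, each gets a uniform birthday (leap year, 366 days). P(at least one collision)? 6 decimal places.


P(all different) = prod((366-i)/366 for i=0..42) = 0.076637
P(at least one match) = 1 - 0.076637 = 0.923363

0.923363


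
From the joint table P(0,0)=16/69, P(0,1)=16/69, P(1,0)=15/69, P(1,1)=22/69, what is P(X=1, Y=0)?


Read from table: P(X=1, Y=0) = 15/69 = 5/23

5/23


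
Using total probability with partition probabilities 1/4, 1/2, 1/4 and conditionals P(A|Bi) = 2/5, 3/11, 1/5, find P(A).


P(A) = P(A|B1)P(B1) + P(A|B2)P(B2) + P(A|B3)P(B3)
= 2/5*1/4 + 3/11*1/2 + 1/5*1/4
= 1/10 + 3/22 + 1/20 = 63/220

63/220


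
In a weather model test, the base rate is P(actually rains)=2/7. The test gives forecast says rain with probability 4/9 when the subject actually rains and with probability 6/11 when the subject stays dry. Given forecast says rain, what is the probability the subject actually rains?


P(A) = P(A|B)P(B) + P(A|B')P(B') = 4/9*2/7 + 6/11*5/7 = 358/693
P(B|A) = P(A|B)P(B)/P(A) = (8/63)/(358/693) = 44/179

44/179


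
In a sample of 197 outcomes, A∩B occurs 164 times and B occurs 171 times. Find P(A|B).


P(A|B) = P(A∩B)/P(B) = (164/197)/(171/197) = 164/171

164/171


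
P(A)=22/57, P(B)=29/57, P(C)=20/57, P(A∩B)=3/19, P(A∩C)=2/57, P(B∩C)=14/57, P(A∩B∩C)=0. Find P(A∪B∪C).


P(A∪B∪C) = P(A)+P(B)+P(C) - P(AB)-P(AC)-P(BC) + P(ABC)
= 22/57+29/57+20/57 - 3/19-2/57-14/57 + 0
= 46/57

46/57


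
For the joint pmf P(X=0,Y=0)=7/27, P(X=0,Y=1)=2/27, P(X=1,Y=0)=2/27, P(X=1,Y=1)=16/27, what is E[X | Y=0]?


P(Y=0) = 9/27
E[X|Y=0] = (0*7 + 1*2)/9 = 2/9

2/9


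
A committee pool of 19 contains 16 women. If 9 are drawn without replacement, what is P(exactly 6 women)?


P(X=6) = C(16,6)*C(3,3) / C(19,9)
= 8008*1 / 92378
= 8008/92378 = 28/323

28/323


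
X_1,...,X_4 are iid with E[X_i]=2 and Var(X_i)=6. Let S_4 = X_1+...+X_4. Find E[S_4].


E[S_n] = n*E[X_1] = 4*2 = 8

8


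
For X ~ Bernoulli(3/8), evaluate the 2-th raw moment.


For Bernoulli: X in {0,1}
E[X^2] = 0^2*(1-3/8) + 1^2*3/8 = 3/8

3/8


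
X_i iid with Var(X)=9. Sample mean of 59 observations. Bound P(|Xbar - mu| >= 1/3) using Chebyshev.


Var(Xbar) = Var(X)/n = 9/59
Chebyshev: P(|Xbar-mu| >= 1/3) <= Var(Xbar)/(1/3)^2 = (9/59)/(1/9) = 81/59
Bound exceeds 1, so trivial bound: 1

1


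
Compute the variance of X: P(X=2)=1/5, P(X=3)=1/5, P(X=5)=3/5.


E[X] = 4, E[X^2] = 88/5
Var(X) = E[X^2] - (E[X])^2 = 88/5 - (4)^2 = 8/5

8/5


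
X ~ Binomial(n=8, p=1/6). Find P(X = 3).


P(X=3) = C(8,3) * p^3 * (1-p)^5
= 56 * 1/216 * 3125/7776
= 21875/209952

21875/209952


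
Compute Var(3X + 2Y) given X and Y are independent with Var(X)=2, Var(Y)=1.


Independence => Cov(X,Y)=0
Var(3X + 2Y) = 3^2*Var(X) + 2^2*Var(Y)
= 9*2 + 4*1 = 22

22


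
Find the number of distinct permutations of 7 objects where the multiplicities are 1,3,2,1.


7! = 5040
Denominator: 1!=1 * 3!=6 * 2!=2 * 1!=1
Coefficient = 5040 / 12 = 420

420


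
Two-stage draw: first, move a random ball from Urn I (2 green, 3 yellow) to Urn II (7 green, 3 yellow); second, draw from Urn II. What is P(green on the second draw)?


P(transfer green) = 2/5; P(transfer yellow) = 3/5
If green transferred: Urn II has 8 green of 11, so P(green|green moved) = 8/11
If yellow transferred: Urn II has 7 green of 11, so P(green|yellow moved) = 7/11
By total probability: P(green) = 2/5*8/11 + 3/5*7/11 = 37/55

37/55


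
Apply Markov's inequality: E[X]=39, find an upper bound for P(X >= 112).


Markov: P(X >= a) <= E[X]/a
P(X >= 112) <= 39/112

39/112


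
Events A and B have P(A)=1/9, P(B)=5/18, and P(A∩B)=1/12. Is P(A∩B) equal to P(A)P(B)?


P(A)*P(B) = 1/9*5/18 = 5/162
P(A∩B) = 1/12 != 5/162, so not independent

No, A and B are not independent


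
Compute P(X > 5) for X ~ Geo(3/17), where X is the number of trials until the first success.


P(X > 5) = P(first 5 trials all fail) = (1-p)^5 = (14/17)^5 = 537824/1419857

537824/1419857


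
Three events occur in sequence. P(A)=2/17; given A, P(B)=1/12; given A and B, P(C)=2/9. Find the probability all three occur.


P(A∩B∩C) = P(A) * P(B|A) * P(C|A∩B)
= 2/17 * 1/12 * 2/9
= 1/102 * 2/9 = 1/459

1/459


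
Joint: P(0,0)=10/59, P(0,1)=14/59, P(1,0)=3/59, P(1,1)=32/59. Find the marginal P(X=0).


P(X=0) = P(0,0)+P(0,1) = 10/59 + 14/59 = 24/59

24/59


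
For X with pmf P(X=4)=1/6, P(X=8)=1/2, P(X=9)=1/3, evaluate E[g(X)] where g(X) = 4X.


E[4X] = sum(g(x)*P(x))
= 16*1/6 + 32*1/2 + 36*1/3
= 92/3

92/3


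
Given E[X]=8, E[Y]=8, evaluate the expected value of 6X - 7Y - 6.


E[6X - 7Y - 6] = 6*E[X] - 7*E[Y] - 6
= (6)*(8) + (-7)*(8) + (-6)
= 48 - 56 - 6 = -14

-14


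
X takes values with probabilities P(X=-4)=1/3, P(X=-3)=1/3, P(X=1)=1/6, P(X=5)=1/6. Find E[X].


E[X] = sum(x * P(x))
= -4*1/3 - 3*1/3 + 1*1/6 + 5*1/6
= -4/3

-4/3


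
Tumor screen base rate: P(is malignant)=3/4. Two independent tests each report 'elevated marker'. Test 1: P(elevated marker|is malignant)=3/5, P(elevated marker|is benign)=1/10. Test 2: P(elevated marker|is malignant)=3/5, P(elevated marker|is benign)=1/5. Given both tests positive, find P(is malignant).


After test 1: P(+) = 3/5*3/4 + 1/10*1/4 = 19/40
P(B|+) = (9/20)/(19/40) = 18/19
After test 2 (use post1 as new prior): P(+) = 3/5*18/19 + 1/5*1/19 = 11/19
P(B|+,+) = (54/95)/(11/19) = 54/55

54/55


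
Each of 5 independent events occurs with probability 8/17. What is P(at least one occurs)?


P(at least one) = 1 - P(none)
P(none) = (1 - 8/17)^5 = (9/17)^5 = 59049/1419857
P(at least one) = 1 - 59049/1419857 = 1360808/1419857

1360808/1419857


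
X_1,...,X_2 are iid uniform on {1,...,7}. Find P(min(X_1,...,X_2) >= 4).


P(min >= 4) = P(all X_i >= 4) = (P(X_1 >= 4))^2
= (4/7)^2 = 16/49

16/49


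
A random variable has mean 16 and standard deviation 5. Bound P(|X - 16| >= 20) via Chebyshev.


k = 20/5 = 4
Chebyshev: P(|X-mu| >= k*sigma) <= 1/k^2 = 1/4^2 = 1/16

1/16


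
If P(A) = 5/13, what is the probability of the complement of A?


P(A') = 1 - P(A) = 1 - 5/13 = 8/13

8/13


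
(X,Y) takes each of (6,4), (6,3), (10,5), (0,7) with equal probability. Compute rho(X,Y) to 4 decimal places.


Cov(X,Y) = -3.1250, Var(X) = 12.7500, Var(Y) = 2.1875
rho = Cov/(sqrt(VarX)*sqrt(VarY)) = -0.5917

-0.5917


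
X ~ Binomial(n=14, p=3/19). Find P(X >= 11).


P(X>=11) = P(X=11) + P(X=12) + P(X=13) + P(X=14)
= 264116256768/799006685782884121 + 12380449536/799006685782884121 + 357128352/799006685782884121 + 4782969/799006685782884121
= 276858617625/799006685782884121

276858617625/799006685782884121


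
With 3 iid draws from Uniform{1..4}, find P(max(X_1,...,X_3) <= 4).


P(max <= 4) = P(all X_i <= 4) = (P(X_1 <= 4))^3
= (4/4)^3 = 1^3 = 1

1


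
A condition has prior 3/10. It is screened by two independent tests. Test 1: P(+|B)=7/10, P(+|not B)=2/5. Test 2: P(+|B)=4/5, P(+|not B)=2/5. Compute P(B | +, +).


After test 1: P(+) = 7/10*3/10 + 2/5*7/10 = 49/100
P(B|+) = (21/100)/(49/100) = 3/7
After test 2 (use post1 as new prior): P(+) = 4/5*3/7 + 2/5*4/7 = 4/7
P(B|+,+) = (12/35)/(4/7) = 3/5

3/5


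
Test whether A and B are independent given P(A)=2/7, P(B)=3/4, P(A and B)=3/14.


P(A)*P(B) = 2/7*3/4 = 3/14
P(A∩B) = 3/14, which equals P(A)P(B), so independent

Yes, A and B are independent


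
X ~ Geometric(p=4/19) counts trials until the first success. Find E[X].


For geometric (trials until first success), E[X] = 1/p = 1/(4/19) = 19/4

19/4


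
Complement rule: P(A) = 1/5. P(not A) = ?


P(A') = 1 - P(A) = 1 - 1/5 = 4/5

4/5


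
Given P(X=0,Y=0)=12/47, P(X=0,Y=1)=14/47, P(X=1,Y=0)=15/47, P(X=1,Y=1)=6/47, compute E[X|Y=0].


P(Y=0) = 27/47
E[X|Y=0] = (0*12 + 1*15)/27 = 15/27 = 5/9

5/9


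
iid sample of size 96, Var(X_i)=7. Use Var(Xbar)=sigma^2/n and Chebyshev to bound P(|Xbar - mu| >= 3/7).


Var(Xbar) = Var(X)/n = 7/96
Chebyshev: P(|Xbar-mu| >= 3/7) <= Var(Xbar)/(3/7)^2 = (7/96)/(9/49) = 343/864

343/864


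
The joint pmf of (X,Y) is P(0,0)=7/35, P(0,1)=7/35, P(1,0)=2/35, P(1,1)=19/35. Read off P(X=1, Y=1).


Read from table: P(X=1, Y=1) = 19/35

19/35


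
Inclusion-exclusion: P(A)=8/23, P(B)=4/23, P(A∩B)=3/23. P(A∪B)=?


P(A∪B) = P(A) + P(B) - P(A∩B)
= 8/23 + 4/23 - 3/23 = 9/23

9/23


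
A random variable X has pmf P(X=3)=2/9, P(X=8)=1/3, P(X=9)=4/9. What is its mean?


E[X] = sum(x * P(x))
= 3*2/9 + 8*1/3 + 9*4/9
= 22/3

22/3


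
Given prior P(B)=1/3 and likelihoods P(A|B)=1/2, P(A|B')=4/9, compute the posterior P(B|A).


P(A) = P(A|B)P(B) + P(A|B')P(B') = 1/2*1/3 + 4/9*2/3 = 25/54
P(B|A) = P(A|B)P(B)/P(A) = (1/6)/(25/54) = 9/25

9/25


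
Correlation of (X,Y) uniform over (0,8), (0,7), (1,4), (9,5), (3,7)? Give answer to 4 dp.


Cov(X,Y) = -2.1200, Var(X) = 11.4400, Var(Y) = 2.1600
rho = Cov/(sqrt(VarX)*sqrt(VarY)) = -0.4265

-0.4265


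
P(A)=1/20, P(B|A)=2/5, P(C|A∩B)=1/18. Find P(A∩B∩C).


P(A∩B∩C) = P(A) * P(B|A) * P(C|A∩B)
= 1/20 * 2/5 * 1/18
= 1/50 * 1/18 = 1/900

1/900


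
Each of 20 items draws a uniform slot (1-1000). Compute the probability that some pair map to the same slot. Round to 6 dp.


P(all different) = prod((1000-i)/1000 for i=0..19) = 0.825928
P(at least one match) = 1 - 0.825928 = 0.174072

0.174072


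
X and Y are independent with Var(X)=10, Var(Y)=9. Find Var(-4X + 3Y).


Independence => Cov(X,Y)=0
Var(-4X + 3Y) = (-4)^2*Var(X) + 3^2*Var(Y)
= 16*10 + 9*9 = 241

241


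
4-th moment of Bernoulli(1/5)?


For Bernoulli: X in {0,1}
E[X^4] = 0^4*(1-1/5) + 1^4*1/5 = 1/5

1/5


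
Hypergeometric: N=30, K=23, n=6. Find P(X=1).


P(X=1) = C(23,1)*C(7,5) / C(30,6)
= 23*21 / 593775
= 483/593775 = 23/28275

23/28275


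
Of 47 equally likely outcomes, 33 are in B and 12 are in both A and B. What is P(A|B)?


P(A|B) = P(A∩B)/P(B) = (12/47)/(33/47) = 12/33 = 4/11

4/11


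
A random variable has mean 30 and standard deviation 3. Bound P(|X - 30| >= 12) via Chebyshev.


k = 12/3 = 4
Chebyshev: P(|X-mu| >= k*sigma) <= 1/k^2 = 1/4^2 = 1/16

1/16


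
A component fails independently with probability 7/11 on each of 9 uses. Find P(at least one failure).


P(at least one) = 1 - P(none)
P(none) = (1 - 7/11)^9 = (4/11)^9 = 262144/2357947691
P(at least one) = 1 - 262144/2357947691 = 2357685547/2357947691

2357685547/2357947691


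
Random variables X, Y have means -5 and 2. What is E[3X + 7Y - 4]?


E[3X + 7Y - 4] = 3*E[X] + 7*E[Y] - 4
= (3)*(-5) + (7)*(2) + (-4)
= -15 + 14 - 4 = -5

-5


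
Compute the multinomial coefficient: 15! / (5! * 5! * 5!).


15! = 1307674368000
Denominator: 5!=120 * 5!=120 * 5!=120
Coefficient = 1307674368000 / 1728000 = 756756

756756


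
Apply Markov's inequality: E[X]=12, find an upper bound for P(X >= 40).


Markov: P(X >= a) <= E[X]/a
P(X >= 40) <= 12/40 = 3/10

3/10


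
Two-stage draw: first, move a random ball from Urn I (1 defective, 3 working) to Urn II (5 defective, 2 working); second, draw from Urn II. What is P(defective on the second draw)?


P(transfer defective) = 1/4; P(transfer working) = 3/4
If defective transferred: Urn II has 6 defective of 8, so P(defective|defective moved) = 3/4
If working transferred: Urn II has 5 defective of 8, so P(defective|working moved) = 5/8
By total probability: P(defective) = 1/4*3/4 + 3/4*5/8 = 21/32

21/32


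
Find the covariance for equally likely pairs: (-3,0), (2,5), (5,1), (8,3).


E[X]=3, E[Y]=9/4, E[XY]=39/4
Cov(X,Y) = E[XY] - E[X]E[Y] = 39/4 - 3*9/4 = 3

3


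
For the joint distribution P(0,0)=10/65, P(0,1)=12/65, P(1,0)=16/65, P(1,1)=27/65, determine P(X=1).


P(X=1) = P(1,0)+P(1,1) = 16/65 + 27/65 = 43/65

43/65


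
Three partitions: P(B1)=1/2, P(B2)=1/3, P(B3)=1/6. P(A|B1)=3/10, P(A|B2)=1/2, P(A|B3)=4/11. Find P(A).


P(A) = P(A|B1)P(B1) + P(A|B2)P(B2) + P(A|B3)P(B3)
= 3/10*1/2 + 1/2*1/3 + 4/11*1/6
= 3/20 + 1/6 + 2/33 = 83/220

83/220


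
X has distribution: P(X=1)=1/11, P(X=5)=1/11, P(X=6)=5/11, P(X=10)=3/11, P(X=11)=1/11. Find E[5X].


E[5X] = sum(g(x)*P(x))
= 5*1/11 + 25*1/11 + 30*5/11 + 50*3/11 + 55*1/11
= 35

35


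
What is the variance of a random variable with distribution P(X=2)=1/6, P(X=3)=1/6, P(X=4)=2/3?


E[X] = 7/2, E[X^2] = 77/6
Var(X) = E[X^2] - (E[X])^2 = 77/6 - (7/2)^2 = 7/12

7/12


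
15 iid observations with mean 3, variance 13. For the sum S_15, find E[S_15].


E[S_n] = n*E[X_1] = 15*3 = 45

45


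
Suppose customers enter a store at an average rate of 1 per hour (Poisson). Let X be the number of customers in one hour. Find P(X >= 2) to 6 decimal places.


P(X>=2) = 1 - P(X<=1) = 1 - (e^(-1)*1^0/0! + e^(-1)*1^1/1!)
≈ 1 - (0.3678794412 + 0.3678794412)
= 1 - 0.7357588824 = 0.2642411176
≈ 0.264241

0.264241


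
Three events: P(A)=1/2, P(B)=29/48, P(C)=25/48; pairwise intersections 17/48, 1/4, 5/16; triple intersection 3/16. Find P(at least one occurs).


P(A∪B∪C) = P(A)+P(B)+P(C) - P(AB)-P(AC)-P(BC) + P(ABC)
= 1/2+29/48+25/48 - 17/48-1/4-5/16 + 3/16
= 43/48

43/48


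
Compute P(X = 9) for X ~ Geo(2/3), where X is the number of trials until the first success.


P(X=9) = (1-p)^8 * p = (1/3)^8 * 2/3
= 1/6561 * 2/3 = 2/19683

2/19683


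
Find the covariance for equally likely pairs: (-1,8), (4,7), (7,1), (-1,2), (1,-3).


E[X]=2, E[Y]=3, E[XY]=22/5
Cov(X,Y) = E[XY] - E[X]E[Y] = 22/5 - 2*3 = -8/5

-8/5


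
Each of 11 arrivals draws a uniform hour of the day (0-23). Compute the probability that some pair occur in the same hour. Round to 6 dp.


P(all different) = prod((24-i)/24 for i=0..10) = 0.065479
P(at least one match) = 1 - 0.065479 = 0.934521

0.934521


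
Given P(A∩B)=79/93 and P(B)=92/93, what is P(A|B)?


P(A|B) = P(A∩B)/P(B) = (79/93)/(92/93) = 79/92

79/92


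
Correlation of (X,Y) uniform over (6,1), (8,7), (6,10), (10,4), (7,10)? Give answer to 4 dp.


Cov(X,Y) = -0.9600, Var(X) = 2.2400, Var(Y) = 12.2400
rho = Cov/(sqrt(VarX)*sqrt(VarY)) = -0.1833

-0.1833


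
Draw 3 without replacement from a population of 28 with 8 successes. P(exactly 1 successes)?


P(X=1) = C(8,1)*C(20,2) / C(28,3)
= 8*190 / 3276
= 1520/3276 = 380/819

380/819


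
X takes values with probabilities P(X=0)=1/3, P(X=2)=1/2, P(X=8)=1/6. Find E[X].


E[X] = sum(x * P(x))
= 0*1/3 + 2*1/2 + 8*1/6
= 7/3

7/3


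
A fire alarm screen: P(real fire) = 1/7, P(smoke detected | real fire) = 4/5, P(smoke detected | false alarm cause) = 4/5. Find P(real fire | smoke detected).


P(A) = P(A|B)P(B) + P(A|B')P(B') = 4/5*1/7 + 4/5*6/7 = 4/5
P(B|A) = P(A|B)P(B)/P(A) = (4/35)/(4/5) = 1/7

1/7


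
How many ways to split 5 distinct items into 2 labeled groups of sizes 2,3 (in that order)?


5! = 120
Denominator: 2!=2 * 3!=6
Coefficient = 120 / 12 = 10

10


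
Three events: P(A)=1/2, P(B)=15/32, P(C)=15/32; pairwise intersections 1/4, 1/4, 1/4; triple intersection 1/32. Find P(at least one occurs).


P(A∪B∪C) = P(A)+P(B)+P(C) - P(AB)-P(AC)-P(BC) + P(ABC)
= 1/2+15/32+15/32 - 1/4-1/4-1/4 + 1/32
= 23/32

23/32


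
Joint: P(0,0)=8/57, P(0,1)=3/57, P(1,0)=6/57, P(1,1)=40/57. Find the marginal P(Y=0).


P(Y=0) = P(0,0)+P(1,0) = 8/57 + 6/57 = 14/57

14/57


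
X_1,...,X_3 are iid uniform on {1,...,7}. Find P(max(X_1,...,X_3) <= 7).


P(max <= 7) = P(all X_i <= 7) = (P(X_1 <= 7))^3
= (7/7)^3 = 1^3 = 1

1


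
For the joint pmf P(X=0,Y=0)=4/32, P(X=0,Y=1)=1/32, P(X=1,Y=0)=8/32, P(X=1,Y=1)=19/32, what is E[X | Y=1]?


P(Y=1) = 20/32
E[X|Y=1] = (0*1 + 1*19)/20 = 19/20

19/20


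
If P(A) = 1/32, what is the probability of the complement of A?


P(A') = 1 - P(A) = 1 - 1/32 = 31/32

31/32


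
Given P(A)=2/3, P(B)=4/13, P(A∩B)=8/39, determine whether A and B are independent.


P(A)*P(B) = 2/3*4/13 = 8/39
P(A∩B) = 8/39, which equals P(A)P(B), so independent

Yes, A and B are independent


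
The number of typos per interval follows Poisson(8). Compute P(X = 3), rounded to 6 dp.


P(X=3) = e^(-8) * 8^3 / 3!
≈ 0.0003354626279 * 512 / 6
≈ 0.028626

0.028626


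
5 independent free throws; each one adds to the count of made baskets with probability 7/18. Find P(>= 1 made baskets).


P(at least one) = 1 - P(none)
P(none) = (1 - 7/18)^5 = (11/18)^5 = 161051/1889568
P(at least one) = 1 - 161051/1889568 = 1728517/1889568

1728517/1889568


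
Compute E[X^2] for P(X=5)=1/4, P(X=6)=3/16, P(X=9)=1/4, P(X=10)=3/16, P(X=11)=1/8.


E[X^2] = sum(g(x)*P(x))
= 25*1/4 + 36*3/16 + 81*1/4 + 100*3/16 + 121*1/8
= 537/8

537/8


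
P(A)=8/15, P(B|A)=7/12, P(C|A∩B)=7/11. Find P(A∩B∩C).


P(A∩B∩C) = P(A) * P(B|A) * P(C|A∩B)
= 8/15 * 7/12 * 7/11
= 14/45 * 7/11 = 98/495

98/495


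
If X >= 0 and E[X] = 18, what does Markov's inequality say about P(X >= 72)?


Markov: P(X >= a) <= E[X]/a
P(X >= 72) <= 18/72 = 1/4

1/4


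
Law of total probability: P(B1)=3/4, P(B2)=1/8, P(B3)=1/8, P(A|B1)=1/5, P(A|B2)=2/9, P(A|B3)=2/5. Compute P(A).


P(A) = P(A|B1)P(B1) + P(A|B2)P(B2) + P(A|B3)P(B3)
= 1/5*3/4 + 2/9*1/8 + 2/5*1/8
= 3/20 + 1/36 + 1/20 = 41/180

41/180


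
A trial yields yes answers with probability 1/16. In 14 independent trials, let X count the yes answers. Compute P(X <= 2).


P(X<=2) = P(X=0) + P(X=1) + P(X=2)
= 29192926025390625/72057594037927936 + 13623365478515625/36028797018963968 + 11806916748046875/72057594037927936
= 34123286865234375/36028797018963968

34123286865234375/36028797018963968


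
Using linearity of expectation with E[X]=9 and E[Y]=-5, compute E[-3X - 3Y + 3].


E[-3X - 3Y + 3] = -3*E[X] - 3*E[Y] + 3
= (-3)*(9) + (-3)*(-5) + (3)
= -27 + 15 + 3 = -9

-9


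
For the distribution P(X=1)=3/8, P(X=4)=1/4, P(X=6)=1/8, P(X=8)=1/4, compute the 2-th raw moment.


E[X^2] = sum(x^2 * P(x))
= 1*3/8 + 16*1/4 + 36*1/8 + 64*1/4
= 199/8

199/8


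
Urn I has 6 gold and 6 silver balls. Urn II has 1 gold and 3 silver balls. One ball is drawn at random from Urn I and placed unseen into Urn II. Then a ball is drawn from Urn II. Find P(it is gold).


P(transfer gold) = 6/12 = 1/2; P(transfer silver) = 1/2
If gold transferred: Urn II has 2 gold of 5, so P(gold|gold moved) = 2/5
If silver transferred: Urn II has 1 gold of 5, so P(gold|silver moved) = 1/5
By total probability: P(gold) = 1/2*2/5 + 1/2*1/5 = 3/10

3/10


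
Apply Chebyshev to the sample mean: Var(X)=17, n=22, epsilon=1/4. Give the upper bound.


Var(Xbar) = Var(X)/n = 17/22
Chebyshev: P(|Xbar-mu| >= 1/4) <= Var(Xbar)/(1/4)^2 = (17/22)/(1/16) = 136/11
Bound exceeds 1, so trivial bound: 1

1


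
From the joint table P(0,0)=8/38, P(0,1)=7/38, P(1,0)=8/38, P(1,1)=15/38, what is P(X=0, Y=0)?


Read from table: P(X=0, Y=0) = 8/38 = 4/19

4/19


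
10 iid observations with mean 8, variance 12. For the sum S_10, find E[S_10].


E[S_n] = n*E[X_1] = 10*8 = 80

80


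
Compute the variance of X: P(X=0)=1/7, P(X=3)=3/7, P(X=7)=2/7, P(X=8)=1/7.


E[X] = 31/7, E[X^2] = 27
Var(X) = E[X^2] - (E[X])^2 = 27 - (31/7)^2 = 362/49

362/49


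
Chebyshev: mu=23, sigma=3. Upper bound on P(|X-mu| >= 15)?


k = 15/3 = 5
Chebyshev: P(|X-mu| >= k*sigma) <= 1/k^2 = 1/5^2 = 1/25

1/25


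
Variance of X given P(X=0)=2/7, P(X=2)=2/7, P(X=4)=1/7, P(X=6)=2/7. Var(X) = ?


E[X] = 20/7, E[X^2] = 96/7
Var(X) = E[X^2] - (E[X])^2 = 96/7 - (20/7)^2 = 272/49

272/49


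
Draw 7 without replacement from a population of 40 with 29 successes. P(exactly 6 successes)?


P(X=6) = C(29,6)*C(11,1) / C(40,7)
= 475020*11 / 18643560
= 5225220/18643560 = 6699/23902

6699/23902


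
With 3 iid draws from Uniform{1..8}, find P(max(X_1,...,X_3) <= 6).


P(max <= 6) = P(all X_i <= 6) = (P(X_1 <= 6))^3
= (6/8)^3 = (3/4)^3 = 27/64

27/64


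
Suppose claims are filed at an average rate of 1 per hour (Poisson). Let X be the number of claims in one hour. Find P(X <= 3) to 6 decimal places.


P(X<=3) = e^(-1)*1^0/0! + e^(-1)*1^1/1! + e^(-1)*1^2/2! + e^(-1)*1^3/3!
≈ 0.3678794412 + 0.3678794412 + 0.1839397206 + 0.0613132402
= 0.9810118432
≈ 0.981012

0.981012


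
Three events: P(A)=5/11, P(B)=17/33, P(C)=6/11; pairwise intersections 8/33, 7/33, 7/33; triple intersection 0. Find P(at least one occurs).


P(A∪B∪C) = P(A)+P(B)+P(C) - P(AB)-P(AC)-P(BC) + P(ABC)
= 5/11+17/33+6/11 - 8/33-7/33-7/33 + 0
= 28/33

28/33


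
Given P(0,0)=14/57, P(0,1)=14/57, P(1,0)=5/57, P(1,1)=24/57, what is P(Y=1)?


P(Y=1) = P(0,1)+P(1,1) = 14/57 + 24/57 = 38/57 = 2/3

2/3


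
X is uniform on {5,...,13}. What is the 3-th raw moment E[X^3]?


E[X^3] = (1/9) * sum(x^3 for x=5..13)
= 8181/9 = 909

909


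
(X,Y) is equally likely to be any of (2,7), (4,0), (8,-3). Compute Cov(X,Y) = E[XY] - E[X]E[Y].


E[X]=14/3, E[Y]=4/3, E[XY]=-10/3
Cov(X,Y) = E[XY] - E[X]E[Y] = -10/3 - 14/3*4/3 = -86/9

-86/9


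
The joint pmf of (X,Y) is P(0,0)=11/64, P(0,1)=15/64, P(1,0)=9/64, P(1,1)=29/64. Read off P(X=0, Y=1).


Read from table: P(X=0, Y=1) = 15/64

15/64


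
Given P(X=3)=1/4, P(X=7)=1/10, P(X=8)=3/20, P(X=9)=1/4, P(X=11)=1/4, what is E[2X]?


E[2X] = sum(g(x)*P(x))
= 6*1/4 + 14*1/10 + 16*3/20 + 18*1/4 + 22*1/4
= 153/10

153/10


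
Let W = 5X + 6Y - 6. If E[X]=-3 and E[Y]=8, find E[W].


E[5X + 6Y - 6] = 5*E[X] + 6*E[Y] - 6
= (5)*(-3) + (6)*(8) + (-6)
= -15 + 48 - 6 = 27

27


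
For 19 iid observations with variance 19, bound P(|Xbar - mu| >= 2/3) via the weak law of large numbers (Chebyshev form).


Var(Xbar) = Var(X)/n = 19/19
Chebyshev: P(|Xbar-mu| >= 2/3) <= Var(Xbar)/(2/3)^2 = 1/(4/9) = 9/4
Bound exceeds 1, so trivial bound: 1

1


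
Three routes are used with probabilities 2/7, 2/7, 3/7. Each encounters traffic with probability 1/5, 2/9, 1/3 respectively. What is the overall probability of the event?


P(A) = P(A|B1)P(B1) + P(A|B2)P(B2) + P(A|B3)P(B3)
= 1/5*2/7 + 2/9*2/7 + 1/3*3/7
= 2/35 + 4/63 + 1/7 = 83/315

83/315


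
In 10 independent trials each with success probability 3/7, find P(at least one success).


P(at least one) = 1 - P(none)
P(none) = (1 - 3/7)^10 = (4/7)^10 = 1048576/282475249
P(at least one) = 1 - 1048576/282475249 = 281426673/282475249

281426673/282475249


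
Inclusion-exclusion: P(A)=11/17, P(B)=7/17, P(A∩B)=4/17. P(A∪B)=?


P(A∪B) = P(A) + P(B) - P(A∩B)
= 11/17 + 7/17 - 4/17 = 14/17

14/17


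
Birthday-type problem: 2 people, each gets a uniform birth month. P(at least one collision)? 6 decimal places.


P(all different) = prod((12-i)/12 for i=0..1) = 0.916667
P(at least one match) = 1 - 0.916667 = 0.083333

0.083333


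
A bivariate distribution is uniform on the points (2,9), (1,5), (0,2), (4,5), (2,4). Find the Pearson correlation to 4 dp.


Cov(X,Y) = 1.2000, Var(X) = 1.7600, Var(Y) = 5.2000
rho = Cov/(sqrt(VarX)*sqrt(VarY)) = 0.3967

0.3967


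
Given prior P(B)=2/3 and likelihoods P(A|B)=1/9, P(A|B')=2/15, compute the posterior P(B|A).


P(A) = P(A|B)P(B) + P(A|B')P(B') = 1/9*2/3 + 2/15*1/3 = 16/135
P(B|A) = P(A|B)P(B)/P(A) = (2/27)/(16/135) = 5/8

5/8


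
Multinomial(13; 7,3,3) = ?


13! = 6227020800
Denominator: 7!=5040 * 3!=6 * 3!=6
Coefficient = 6227020800 / 181440 = 34320

34320


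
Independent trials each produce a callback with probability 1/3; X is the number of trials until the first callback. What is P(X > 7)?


P(X > 7) = P(first 7 trials all fail) = (1-p)^7 = (2/3)^7 = 128/2187

128/2187


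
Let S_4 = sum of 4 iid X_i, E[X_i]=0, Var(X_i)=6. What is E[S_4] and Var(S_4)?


E[S_n] = n*mu = 4*0 = 0
Var(S_n) = n*sigma^2 = 4*6 = 24

E[S_4]=0, Var(S_4)=24


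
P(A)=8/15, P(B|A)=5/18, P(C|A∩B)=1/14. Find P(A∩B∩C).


P(A∩B∩C) = P(A) * P(B|A) * P(C|A∩B)
= 8/15 * 5/18 * 1/14
= 4/27 * 1/14 = 2/189

2/189


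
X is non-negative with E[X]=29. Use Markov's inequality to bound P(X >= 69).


Markov: P(X >= a) <= E[X]/a
P(X >= 69) <= 29/69

29/69


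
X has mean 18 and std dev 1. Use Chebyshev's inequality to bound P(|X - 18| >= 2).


k = 2/1 = 2
Chebyshev: P(|X-mu| >= k*sigma) <= 1/k^2 = 1/2^2 = 1/4

1/4


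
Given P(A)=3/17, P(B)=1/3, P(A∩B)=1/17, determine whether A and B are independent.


P(A)*P(B) = 3/17*1/3 = 1/17
P(A∩B) = 1/17, which equals P(A)P(B), so independent

Yes, A and B are independent


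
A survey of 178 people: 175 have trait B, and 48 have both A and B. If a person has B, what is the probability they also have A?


P(A|B) = P(A∩B)/P(B) = (48/178)/(175/178) = 48/175

48/175


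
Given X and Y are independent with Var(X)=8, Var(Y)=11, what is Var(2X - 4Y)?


Independence => Cov(X,Y)=0
Var(2X - 4Y) = 2^2*Var(X) + (-4)^2*Var(Y)
= 4*8 + 16*11 = 208

208


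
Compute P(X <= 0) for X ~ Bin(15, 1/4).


P(X<=0) = P(X=0)
= 14348907/1073741824
= 14348907/1073741824

14348907/1073741824


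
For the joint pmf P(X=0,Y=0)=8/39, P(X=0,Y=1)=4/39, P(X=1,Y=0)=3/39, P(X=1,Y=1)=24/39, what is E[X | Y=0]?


P(Y=0) = 11/39
E[X|Y=0] = (0*8 + 1*3)/11 = 3/11

3/11


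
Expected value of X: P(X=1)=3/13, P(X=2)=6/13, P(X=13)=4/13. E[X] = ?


E[X] = sum(x * P(x))
= 1*3/13 + 2*6/13 + 13*4/13
= 67/13

67/13


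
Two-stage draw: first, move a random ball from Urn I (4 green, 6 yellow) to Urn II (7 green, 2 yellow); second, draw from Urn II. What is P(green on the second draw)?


P(transfer green) = 4/10 = 2/5; P(transfer yellow) = 3/5
If green transferred: Urn II has 8 green of 10, so P(green|green moved) = 4/5
If yellow transferred: Urn II has 7 green of 10, so P(green|yellow moved) = 7/10
By total probability: P(green) = 2/5*4/5 + 3/5*7/10 = 37/50

37/50


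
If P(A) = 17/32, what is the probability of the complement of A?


P(A') = 1 - P(A) = 1 - 17/32 = 15/32

15/32


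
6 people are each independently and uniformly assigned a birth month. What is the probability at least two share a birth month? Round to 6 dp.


P(all different) = prod((12-i)/12 for i=0..5) = 0.222801
P(at least one match) = 1 - 0.222801 = 0.777199

0.777199


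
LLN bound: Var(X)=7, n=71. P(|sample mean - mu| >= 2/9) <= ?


Var(Xbar) = Var(X)/n = 7/71
Chebyshev: P(|Xbar-mu| >= 2/9) <= Var(Xbar)/(2/9)^2 = (7/71)/(4/81) = 567/284
Bound exceeds 1, so trivial bound: 1

1
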